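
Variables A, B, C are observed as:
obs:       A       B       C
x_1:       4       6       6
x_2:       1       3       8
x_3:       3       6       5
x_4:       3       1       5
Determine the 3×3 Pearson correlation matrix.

Step 1 — column means:
  mean(A) = (4 + 1 + 3 + 3) / 4 = 11/4 = 2.75
  mean(B) = (6 + 3 + 6 + 1) / 4 = 16/4 = 4
  mean(C) = (6 + 8 + 5 + 5) / 4 = 24/4 = 6

Step 2 — sample variances and covariances s[i,j] = (1/(n-1)) · Σ_k (x_{k,i} - mean_i) · (x_{k,j} - mean_j), with n-1 = 3:
  s[A,A] = ((1.25)·(1.25) + (-1.75)·(-1.75) + (0.25)·(0.25) + (0.25)·(0.25)) / 3 = 4.75/3 = 1.5833
  s[A,B] = ((1.25)·(2) + (-1.75)·(-1) + (0.25)·(2) + (0.25)·(-3)) / 3 = 4/3 = 1.3333
  s[A,C] = ((1.25)·(0) + (-1.75)·(2) + (0.25)·(-1) + (0.25)·(-1)) / 3 = -4/3 = -1.3333
  s[B,B] = ((2)·(2) + (-1)·(-1) + (2)·(2) + (-3)·(-3)) / 3 = 18/3 = 6
  s[B,C] = ((2)·(0) + (-1)·(2) + (2)·(-1) + (-3)·(-1)) / 3 = -1/3 = -0.3333
  s[C,C] = ((0)·(0) + (2)·(2) + (-1)·(-1) + (-1)·(-1)) / 3 = 6/3 = 2
  Sample standard deviations s_i = √(s[i,i]):
  s(A) = √(1.5833) = 1.2583
  s(B) = √(6) = 2.4495
  s(C) = √(2) = 1.4142

Step 3 — r_{ij} = s_{ij} / (s_i · s_j):
  r[A,A] = 1 (diagonal).
  r[A,B] = 1.3333 / (1.2583 · 2.4495) = 1.3333 / 3.0822 = 0.4326
  r[A,C] = -1.3333 / (1.2583 · 1.4142) = -1.3333 / 1.7795 = -0.7493
  r[B,B] = 1 (diagonal).
  r[B,C] = -0.3333 / (2.4495 · 1.4142) = -0.3333 / 3.4641 = -0.0962
  r[C,C] = 1 (diagonal).

R is symmetric with unit diagonal. Assembling:

R = [[1, 0.4326, -0.7493],
 [0.4326, 1, -0.0962],
 [-0.7493, -0.0962, 1]]


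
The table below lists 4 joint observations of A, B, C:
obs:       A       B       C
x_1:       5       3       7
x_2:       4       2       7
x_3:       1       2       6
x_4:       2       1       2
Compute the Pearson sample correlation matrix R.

Step 1 — column means:
  mean(A) = (5 + 4 + 1 + 2) / 4 = 12/4 = 3
  mean(B) = (3 + 2 + 2 + 1) / 4 = 8/4 = 2
  mean(C) = (7 + 7 + 6 + 2) / 4 = 22/4 = 5.5

Step 2 — sample variances and covariances s[i,j] = (1/(n-1)) · Σ_k (x_{k,i} - mean_i) · (x_{k,j} - mean_j), with n-1 = 3:
  s[A,A] = ((2)·(2) + (1)·(1) + (-2)·(-2) + (-1)·(-1)) / 3 = 10/3 = 3.3333
  s[A,B] = ((2)·(1) + (1)·(0) + (-2)·(0) + (-1)·(-1)) / 3 = 3/3 = 1
  s[A,C] = ((2)·(1.5) + (1)·(1.5) + (-2)·(0.5) + (-1)·(-3.5)) / 3 = 7/3 = 2.3333
  s[B,B] = ((1)·(1) + (0)·(0) + (0)·(0) + (-1)·(-1)) / 3 = 2/3 = 0.6667
  s[B,C] = ((1)·(1.5) + (0)·(1.5) + (0)·(0.5) + (-1)·(-3.5)) / 3 = 5/3 = 1.6667
  s[C,C] = ((1.5)·(1.5) + (1.5)·(1.5) + (0.5)·(0.5) + (-3.5)·(-3.5)) / 3 = 17/3 = 5.6667
  Sample standard deviations s_i = √(s[i,i]):
  s(A) = √(3.3333) = 1.8257
  s(B) = √(0.6667) = 0.8165
  s(C) = √(5.6667) = 2.3805

Step 3 — r_{ij} = s_{ij} / (s_i · s_j):
  r[A,A] = 1 (diagonal).
  r[A,B] = 1 / (1.8257 · 0.8165) = 1 / 1.4907 = 0.6708
  r[A,C] = 2.3333 / (1.8257 · 2.3805) = 2.3333 / 4.3461 = 0.5369
  r[B,B] = 1 (diagonal).
  r[B,C] = 1.6667 / (0.8165 · 2.3805) = 1.6667 / 1.9437 = 0.8575
  r[C,C] = 1 (diagonal).

R is symmetric with unit diagonal. Assembling:

R = [[1, 0.6708, 0.5369],
 [0.6708, 1, 0.8575],
 [0.5369, 0.8575, 1]]


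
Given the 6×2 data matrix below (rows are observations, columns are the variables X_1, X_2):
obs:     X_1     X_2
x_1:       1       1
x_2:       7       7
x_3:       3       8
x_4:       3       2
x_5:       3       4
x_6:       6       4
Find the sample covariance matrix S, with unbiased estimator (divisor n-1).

Step 1 — column means:
  mean(X_1) = (1 + 7 + 3 + 3 + 3 + 6) / 6 = 23/6 = 3.8333
  mean(X_2) = (1 + 7 + 8 + 2 + 4 + 4) / 6 = 26/6 = 4.3333

Step 2 — sample covariance S[i,j] = (1/(n-1)) · Σ_k (x_{k,i} - mean_i) · (x_{k,j} - mean_j), with n-1 = 5.
  S[X_1,X_1] = ((-2.8333)·(-2.8333) + (3.1667)·(3.1667) + (-0.8333)·(-0.8333) + (-0.8333)·(-0.8333) + (-0.8333)·(-0.8333) + (2.1667)·(2.1667)) / 5 = 24.8333/5 = 4.9667
  S[X_1,X_2] = ((-2.8333)·(-3.3333) + (3.1667)·(2.6667) + (-0.8333)·(3.6667) + (-0.8333)·(-2.3333) + (-0.8333)·(-0.3333) + (2.1667)·(-0.3333)) / 5 = 16.3333/5 = 3.2667
  S[X_2,X_2] = ((-3.3333)·(-3.3333) + (2.6667)·(2.6667) + (3.6667)·(3.6667) + (-2.3333)·(-2.3333) + (-0.3333)·(-0.3333) + (-0.3333)·(-0.3333)) / 5 = 37.3333/5 = 7.4667

S is symmetric (S[j,i] = S[i,j]). Assembling:

S = [[4.9667, 3.2667],
 [3.2667, 7.4667]]


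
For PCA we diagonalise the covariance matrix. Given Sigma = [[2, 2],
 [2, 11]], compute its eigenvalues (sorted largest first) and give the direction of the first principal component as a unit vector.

Step 1 — characteristic polynomial of 2×2 Sigma:
  det(Sigma - λI) = λ² - trace · λ + det = 0.
  trace = 2 + 11 = 13, det = 2·11 - (2)² = 18.
Step 2 — discriminant:
  Δ = trace² - 4·det = 169 - 72 = 97.
Step 3 — eigenvalues:
  λ = (trace ± √Δ)/2 = (13 ± 9.8489)/2,
  λ_1 = 11.4244,  λ_2 = 1.5756.

Step 4 — unit eigenvector for λ_1: solve (Sigma - λ_1 I)v = 0. First row:
  (2 - 11.4244)·v_x + (2)·v_y = 0, i.e. (-9.4244)·v_x + (2)·v_y = 0,
  so v ∝ (b, λ_1 - a) = (2, 9.4244) = u.
  ||u|| = √((2)² + (9.4244)²) = √(92.8199) ≈ 9.6343,
  v_1 = u/||u|| ≈ (0.2076, 0.9782) (||v_1|| = 1).

λ_1 = 11.4244,  λ_2 = 1.5756;  v_1 ≈ (0.2076, 0.9782)


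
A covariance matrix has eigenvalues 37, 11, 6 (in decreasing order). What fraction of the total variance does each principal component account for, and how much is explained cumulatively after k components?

Step 1 — total variance = trace(Sigma) = Σ λ_i = 37 + 11 + 6 = 54.

Step 2 — fraction explained by component i = λ_i / Σ λ:
  PC1: 37/54 = 0.6852
  PC2: 11/54 = 0.2037
  PC3: 6/54 = 0.1111

Step 3 — cumulative fraction after k components = (λ_1 + ... + λ_k) / Σ λ:
  k = 1: 37/54 = 0.6852
  k = 2: (37 + 11)/54 = 48/54 = 0.8889
  k = 3: (37 + 11 + 6)/54 = 54/54 = 1

Summary (fraction, with percent):

explained: PC1 0.6852 (68.52%), PC2 0.2037 (20.37%), PC3 0.1111 (11.11%);  cumulative: 0.6852, 0.8889, 1


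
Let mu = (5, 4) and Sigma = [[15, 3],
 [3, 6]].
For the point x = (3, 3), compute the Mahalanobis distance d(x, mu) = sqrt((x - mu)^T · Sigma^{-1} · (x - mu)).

Step 1 — centre the observation: (x - mu) = (-2, -1).

Step 2 — invert Sigma. det(Sigma) = 15·6 - (3)² = 81.
  Sigma^{-1} = (1/det) · [[d, -b], [-b, a]] = [[0.0741, -0.037],
 [-0.037, 0.1852]].

Step 3 — form the quadratic (x - mu)^T · Sigma^{-1} · (x - mu):
  Sigma^{-1} · (x - mu) = (-0.1111, -0.1111).
  (x - mu)^T · [Sigma^{-1} · (x - mu)] = (-2)·(-0.1111) + (-1)·(-0.1111) = 0.3333.

Step 4 — take square root: d = √(0.3333) ≈ 0.5774.

d(x, mu) = √(0.3333) ≈ 0.5774


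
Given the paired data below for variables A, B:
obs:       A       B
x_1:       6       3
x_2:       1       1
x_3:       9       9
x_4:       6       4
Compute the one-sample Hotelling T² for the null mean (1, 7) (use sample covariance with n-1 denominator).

Step 1 — sample mean vector:
  mean(A) = (6 + 1 + 9 + 6) / 4 = 22/4 = 5.5
  mean(B) = (3 + 1 + 9 + 4) / 4 = 17/4 = 4.25
  x̄ = (5.5, 4.25),  deviation x̄ - mu_0 = (5.5, 4.25) - (1, 7) = (4.5, -2.75).

Step 2 — sample covariance matrix, S[i,j] = (1/(n-1)) · Σ_k (x_{k,i} - mean_i) · (x_{k,j} - mean_j), divisor n-1 = 3:
  S[A,A] = ((0.5)·(0.5) + (-4.5)·(-4.5) + (3.5)·(3.5) + (0.5)·(0.5)) / 3 = 33/3 = 11
  S[A,B] = ((0.5)·(-1.25) + (-4.5)·(-3.25) + (3.5)·(4.75) + (0.5)·(-0.25)) / 3 = 30.5/3 = 10.1667
  S[B,B] = ((-1.25)·(-1.25) + (-3.25)·(-3.25) + (4.75)·(4.75) + (-0.25)·(-0.25)) / 3 = 34.75/3 = 11.5833
  S = [[11, 10.1667],
 [10.1667, 11.5833]].

Step 3 — invert S. det(S) = 11·11.5833 - (10.1667)² = 24.0556.
  S^{-1} = (1/det) · [[d, -b], [-b, a]] = [[0.4815, -0.4226],
 [-0.4226, 0.4573]].

Step 4 — quadratic form (x̄ - mu_0)^T · S^{-1} · (x̄ - mu_0):
  S^{-1} · (x̄ - mu_0) = (3.3291, -3.1594),
  (x̄ - mu_0)^T · [...] = (4.5)·(3.3291) + (-2.75)·(-3.1594) = 23.6692.

Step 5 — scale by n: T² = 4 · 23.6692 = 94.6767.

T² ≈ 94.6767


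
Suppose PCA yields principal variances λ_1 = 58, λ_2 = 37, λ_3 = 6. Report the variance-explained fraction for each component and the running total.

Step 1 — total variance = trace(Sigma) = Σ λ_i = 58 + 37 + 6 = 101.

Step 2 — fraction explained by component i = λ_i / Σ λ:
  PC1: 58/101 = 0.5743
  PC2: 37/101 = 0.3663
  PC3: 6/101 = 0.0594

Step 3 — cumulative fraction after k components = (λ_1 + ... + λ_k) / Σ λ:
  k = 1: 58/101 = 0.5743
  k = 2: (58 + 37)/101 = 95/101 = 0.9406
  k = 3: (58 + 37 + 6)/101 = 101/101 = 1

Summary (fraction, with percent):

explained: PC1 0.5743 (57.43%), PC2 0.3663 (36.63%), PC3 0.0594 (5.94%);  cumulative: 0.5743, 0.9406, 1


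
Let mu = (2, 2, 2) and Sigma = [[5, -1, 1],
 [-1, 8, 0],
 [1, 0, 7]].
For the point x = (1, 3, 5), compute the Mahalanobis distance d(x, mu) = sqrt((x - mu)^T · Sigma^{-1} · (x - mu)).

Step 1 — centre the observation: (x - mu) = (-1, 1, 3).

Step 2 — invert Sigma (cofactor / det for 3×3, or solve directly):
  Sigma^{-1} = [[0.2113, 0.0264, -0.0302],
 [0.0264, 0.1283, -0.0038],
 [-0.0302, -0.0038, 0.1472]].

Step 3 — form the quadratic (x - mu)^T · Sigma^{-1} · (x - mu):
  Sigma^{-1} · (x - mu) = (-0.2755, 0.0906, 0.4679).
  (x - mu)^T · [Sigma^{-1} · (x - mu)] = (-1)·(-0.2755) + (1)·(0.0906) + (3)·(0.4679) = 1.7698.

Step 4 — take square root: d = √(1.7698) ≈ 1.3303.

d(x, mu) = √(1.7698) ≈ 1.3303


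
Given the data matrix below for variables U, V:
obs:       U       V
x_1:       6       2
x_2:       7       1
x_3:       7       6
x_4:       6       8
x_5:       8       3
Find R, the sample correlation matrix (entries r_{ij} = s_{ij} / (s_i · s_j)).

Step 1 — column means:
  mean(U) = (6 + 7 + 7 + 6 + 8) / 5 = 34/5 = 6.8
  mean(V) = (2 + 1 + 6 + 8 + 3) / 5 = 20/5 = 4

Step 2 — sample variances and covariances s[i,j] = (1/(n-1)) · Σ_k (x_{k,i} - mean_i) · (x_{k,j} - mean_j), with n-1 = 4:
  s[U,U] = ((-0.8)·(-0.8) + (0.2)·(0.2) + (0.2)·(0.2) + (-0.8)·(-0.8) + (1.2)·(1.2)) / 4 = 2.8/4 = 0.7
  s[U,V] = ((-0.8)·(-2) + (0.2)·(-3) + (0.2)·(2) + (-0.8)·(4) + (1.2)·(-1)) / 4 = -3/4 = -0.75
  s[V,V] = ((-2)·(-2) + (-3)·(-3) + (2)·(2) + (4)·(4) + (-1)·(-1)) / 4 = 34/4 = 8.5
  Sample standard deviations s_i = √(s[i,i]):
  s(U) = √(0.7) = 0.8367
  s(V) = √(8.5) = 2.9155

Step 3 — r_{ij} = s_{ij} / (s_i · s_j):
  r[U,U] = 1 (diagonal).
  r[U,V] = -0.75 / (0.8367 · 2.9155) = -0.75 / 2.4393 = -0.3075
  r[V,V] = 1 (diagonal).

R is symmetric with unit diagonal. Assembling:

R = [[1, -0.3075],
 [-0.3075, 1]]


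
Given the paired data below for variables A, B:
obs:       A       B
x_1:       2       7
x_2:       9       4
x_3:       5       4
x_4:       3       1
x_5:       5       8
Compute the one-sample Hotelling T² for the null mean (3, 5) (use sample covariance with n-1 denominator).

Step 1 — sample mean vector:
  mean(A) = (2 + 9 + 5 + 3 + 5) / 5 = 24/5 = 4.8
  mean(B) = (7 + 4 + 4 + 1 + 8) / 5 = 24/5 = 4.8
  x̄ = (4.8, 4.8),  deviation x̄ - mu_0 = (4.8, 4.8) - (3, 5) = (1.8, -0.2).

Step 2 — sample covariance matrix, S[i,j] = (1/(n-1)) · Σ_k (x_{k,i} - mean_i) · (x_{k,j} - mean_j), divisor n-1 = 4:
  S[A,A] = ((-2.8)·(-2.8) + (4.2)·(4.2) + (0.2)·(0.2) + (-1.8)·(-1.8) + (0.2)·(0.2)) / 4 = 28.8/4 = 7.2
  S[A,B] = ((-2.8)·(2.2) + (4.2)·(-0.8) + (0.2)·(-0.8) + (-1.8)·(-3.8) + (0.2)·(3.2)) / 4 = -2.2/4 = -0.55
  S[B,B] = ((2.2)·(2.2) + (-0.8)·(-0.8) + (-0.8)·(-0.8) + (-3.8)·(-3.8) + (3.2)·(3.2)) / 4 = 30.8/4 = 7.7
  S = [[7.2, -0.55],
 [-0.55, 7.7]].

Step 3 — invert S. det(S) = 7.2·7.7 - (-0.55)² = 55.1375.
  S^{-1} = (1/det) · [[d, -b], [-b, a]] = [[0.1397, 0.01],
 [0.01, 0.1306]].

Step 4 — quadratic form (x̄ - mu_0)^T · S^{-1} · (x̄ - mu_0):
  S^{-1} · (x̄ - mu_0) = (0.2494, -0.0082),
  (x̄ - mu_0)^T · [...] = (1.8)·(0.2494) + (-0.2)·(-0.0082) = 0.4505.

Step 5 — scale by n: T² = 5 · 0.4505 = 2.2526.

T² ≈ 2.2526


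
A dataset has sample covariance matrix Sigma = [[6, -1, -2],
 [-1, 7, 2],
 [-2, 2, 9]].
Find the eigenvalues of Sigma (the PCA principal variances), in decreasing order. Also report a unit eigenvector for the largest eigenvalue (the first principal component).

Step 1 — characteristic polynomial p(λ) = det(λI - Sigma) = λ³ - tr·λ² + c_1·λ - det, where tr = trace, c_1 = sum of the principal 2×2 minors, det = det(Sigma):
  tr = 6 + 7 + 9 = 22,
  c_1 = (6·7 - (-1)²) + (6·9 - (-2)²) + (7·9 - (2)²) = 41 + 50 + 59 = 150,
  det = 6·(7·9 - (2)²) - (-1)·((-1)·9 - (2)·(-2)) + (-2)·((-1)·(2) - 7·(-2)) = 6·(59) - (-1)·(-5) + (-2)·(12) = 325.
  So p(λ) = λ³ - 22λ² + 150λ - 325.
Step 2 — look for an integer root (rational root theorem: any rational root is an integer divisor of 325). Testing λ = 5:
  p(5) = 125 - 550 + 750 - 325 = 0  ✓
  Dividing out (λ - 5): p(λ) = (λ - 5)(λ² - 17λ + 65).
Step 3 — remaining eigenvalues from the quadratic λ² - 17λ + 65 = 0:
  Δ = 17² - 4·65 = 289 - 260 = 29,  λ = (17 ± √29)/2 = (17 ± 5.3852)/2 ≈ 11.1926 or 5.8074.
  Sorted: λ_1 = 11.1926,  λ_2 = 5.8074,  λ_3 = 5  (check: sum = 22 = tr ✓).

Step 4 — unit eigenvector for λ_1 ≈ 11.1926: v spans the null space of (Sigma - λ_1 I), whose rows are
  r_1 = (-5.1926, -1, -2),  r_2 = (-1, -4.1926, 2),  r_3 = (-2, 2, -2.1926).
  v is orthogonal to every row, so take v ∝ r_1 × r_2 = ((-1)·(2) - (-2)·(-4.1926), (-2)·(-1) - (-5.1926)·(2), (-5.1926)·(-4.1926) - (-1)·(-1)) ≈ (-10.3852, 12.3852, 20.7703).
  Rescale (multiply by -1 so the first nonzero entry is positive): u = (10.3852, -12.3852, -20.7703).
  ||u|| = √((10.3852)² + (-12.3852)² + (-20.7703)²) = √(692.6505) ≈ 26.3183,  v_1 = u/||u|| ≈ (0.3946, -0.4706, -0.7892) (||v_1|| = 1).

λ_1 = 11.1926,  λ_2 = 5.8074,  λ_3 = 5;  v_1 ≈ (0.3946, -0.4706, -0.7892)


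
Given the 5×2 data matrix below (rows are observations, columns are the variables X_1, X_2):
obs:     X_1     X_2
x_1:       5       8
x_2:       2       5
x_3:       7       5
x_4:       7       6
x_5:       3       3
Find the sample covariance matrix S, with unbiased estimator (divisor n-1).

Step 1 — column means:
  mean(X_1) = (5 + 2 + 7 + 7 + 3) / 5 = 24/5 = 4.8
  mean(X_2) = (8 + 5 + 5 + 6 + 3) / 5 = 27/5 = 5.4

Step 2 — sample covariance S[i,j] = (1/(n-1)) · Σ_k (x_{k,i} - mean_i) · (x_{k,j} - mean_j), with n-1 = 4.
  S[X_1,X_1] = ((0.2)·(0.2) + (-2.8)·(-2.8) + (2.2)·(2.2) + (2.2)·(2.2) + (-1.8)·(-1.8)) / 4 = 20.8/4 = 5.2
  S[X_1,X_2] = ((0.2)·(2.6) + (-2.8)·(-0.4) + (2.2)·(-0.4) + (2.2)·(0.6) + (-1.8)·(-2.4)) / 4 = 6.4/4 = 1.6
  S[X_2,X_2] = ((2.6)·(2.6) + (-0.4)·(-0.4) + (-0.4)·(-0.4) + (0.6)·(0.6) + (-2.4)·(-2.4)) / 4 = 13.2/4 = 3.3

S is symmetric (S[j,i] = S[i,j]). Assembling:

S = [[5.2, 1.6],
 [1.6, 3.3]]


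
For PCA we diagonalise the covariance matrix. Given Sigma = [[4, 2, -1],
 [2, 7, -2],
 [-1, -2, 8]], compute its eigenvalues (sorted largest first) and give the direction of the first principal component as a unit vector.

Step 1 — characteristic polynomial p(λ) = det(λI - Sigma) = λ³ - tr·λ² + c_1·λ - det, where tr = trace, c_1 = sum of the principal 2×2 minors, det = det(Sigma):
  tr = 4 + 7 + 8 = 19,
  c_1 = (4·7 - (2)²) + (4·8 - (-1)²) + (7·8 - (-2)²) = 24 + 31 + 52 = 107,
  det = 4·(7·8 - (-2)²) - (2)·((2)·8 - (-2)·(-1)) + (-1)·((2)·(-2) - 7·(-1)) = 4·(52) - (2)·(14) + (-1)·(3) = 177.
  So p(λ) = λ³ - 19λ² + 107λ - 177.
Step 2 — look for an integer root (rational root theorem: any rational root is an integer divisor of 177). Testing λ = 3:
  p(3) = 27 - 171 + 321 - 177 = 0  ✓
  Dividing out (λ - 3): p(λ) = (λ - 3)(λ² - 16λ + 59).
Step 3 — remaining eigenvalues from the quadratic λ² - 16λ + 59 = 0:
  Δ = 16² - 4·59 = 256 - 236 = 20,  λ = (16 ± √20)/2 = (16 ± 4.4721)/2 ≈ 10.2361 or 5.7639.
  Sorted: λ_1 = 10.2361,  λ_2 = 5.7639,  λ_3 = 3  (check: sum = 19 = tr ✓).

Step 4 — unit eigenvector for λ_1 ≈ 10.2361: v spans the null space of (Sigma - λ_1 I), whose rows are
  r_1 = (-6.2361, 2, -1),  r_2 = (2, -3.2361, -2),  r_3 = (-1, -2, -2.2361).
  v is orthogonal to every row, so take v ∝ r_1 × r_2 = ((2)·(-2) - (-1)·(-3.2361), (-1)·(2) - (-6.2361)·(-2), (-6.2361)·(-3.2361) - (2)·(2)) ≈ (-7.2361, -14.4721, 16.1803).
  Rescale (multiply by -1 so the first nonzero entry is positive): u = (7.2361, 14.4721, -16.1803).
  ||u|| = √((7.2361)² + (14.4721)² + (-16.1803)²) = √(523.6068) ≈ 22.8825,  v_1 = u/||u|| ≈ (0.3162, 0.6325, -0.7071) (||v_1|| = 1).

λ_1 = 10.2361,  λ_2 = 5.7639,  λ_3 = 3;  v_1 ≈ (0.3162, 0.6325, -0.7071)


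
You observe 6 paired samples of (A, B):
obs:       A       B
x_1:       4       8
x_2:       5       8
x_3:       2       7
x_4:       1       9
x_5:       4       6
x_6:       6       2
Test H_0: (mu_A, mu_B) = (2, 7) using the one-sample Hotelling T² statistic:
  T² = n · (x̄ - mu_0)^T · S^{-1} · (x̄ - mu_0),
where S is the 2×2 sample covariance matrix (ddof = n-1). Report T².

Step 1 — sample mean vector:
  mean(A) = (4 + 5 + 2 + 1 + 4 + 6) / 6 = 22/6 = 3.6667
  mean(B) = (8 + 8 + 7 + 9 + 6 + 2) / 6 = 40/6 = 6.6667
  x̄ = (3.6667, 6.6667),  deviation x̄ - mu_0 = (3.6667, 6.6667) - (2, 7) = (1.6667, -0.3333).

Step 2 — sample covariance matrix, S[i,j] = (1/(n-1)) · Σ_k (x_{k,i} - mean_i) · (x_{k,j} - mean_j), divisor n-1 = 5:
  S[A,A] = ((0.3333)·(0.3333) + (1.3333)·(1.3333) + (-1.6667)·(-1.6667) + (-2.6667)·(-2.6667) + (0.3333)·(0.3333) + (2.3333)·(2.3333)) / 5 = 17.3333/5 = 3.4667
  S[A,B] = ((0.3333)·(1.3333) + (1.3333)·(1.3333) + (-1.6667)·(0.3333) + (-2.6667)·(2.3333) + (0.3333)·(-0.6667) + (2.3333)·(-4.6667)) / 5 = -15.6667/5 = -3.1333
  S[B,B] = ((1.3333)·(1.3333) + (1.3333)·(1.3333) + (0.3333)·(0.3333) + (2.3333)·(2.3333) + (-0.6667)·(-0.6667) + (-4.6667)·(-4.6667)) / 5 = 31.3333/5 = 6.2667
  S = [[3.4667, -3.1333],
 [-3.1333, 6.2667]].

Step 3 — invert S. det(S) = 3.4667·6.2667 - (-3.1333)² = 11.9067.
  S^{-1} = (1/det) · [[d, -b], [-b, a]] = [[0.5263, 0.2632],
 [0.2632, 0.2912]].

Step 4 — quadratic form (x̄ - mu_0)^T · S^{-1} · (x̄ - mu_0):
  S^{-1} · (x̄ - mu_0) = (0.7895, 0.3415),
  (x̄ - mu_0)^T · [...] = (1.6667)·(0.7895) + (-0.3333)·(0.3415) = 1.2019.

Step 5 — scale by n: T² = 6 · 1.2019 = 7.2116.

T² ≈ 7.2116


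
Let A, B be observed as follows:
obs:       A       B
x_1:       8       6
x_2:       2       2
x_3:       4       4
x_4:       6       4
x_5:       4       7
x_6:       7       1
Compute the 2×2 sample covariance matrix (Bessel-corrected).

Step 1 — column means:
  mean(A) = (8 + 2 + 4 + 6 + 4 + 7) / 6 = 31/6 = 5.1667
  mean(B) = (6 + 2 + 4 + 4 + 7 + 1) / 6 = 24/6 = 4

Step 2 — sample covariance S[i,j] = (1/(n-1)) · Σ_k (x_{k,i} - mean_i) · (x_{k,j} - mean_j), with n-1 = 5.
  S[A,A] = ((2.8333)·(2.8333) + (-3.1667)·(-3.1667) + (-1.1667)·(-1.1667) + (0.8333)·(0.8333) + (-1.1667)·(-1.1667) + (1.8333)·(1.8333)) / 5 = 24.8333/5 = 4.9667
  S[A,B] = ((2.8333)·(2) + (-3.1667)·(-2) + (-1.1667)·(0) + (0.8333)·(0) + (-1.1667)·(3) + (1.8333)·(-3)) / 5 = 3/5 = 0.6
  S[B,B] = ((2)·(2) + (-2)·(-2) + (0)·(0) + (0)·(0) + (3)·(3) + (-3)·(-3)) / 5 = 26/5 = 5.2

S is symmetric (S[j,i] = S[i,j]). Assembling:

S = [[4.9667, 0.6],
 [0.6, 5.2]]


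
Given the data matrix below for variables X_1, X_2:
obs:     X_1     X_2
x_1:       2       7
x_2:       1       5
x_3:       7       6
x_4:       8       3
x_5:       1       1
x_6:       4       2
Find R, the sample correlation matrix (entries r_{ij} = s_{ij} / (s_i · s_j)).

Step 1 — column means:
  mean(X_1) = (2 + 1 + 7 + 8 + 1 + 4) / 6 = 23/6 = 3.8333
  mean(X_2) = (7 + 5 + 6 + 3 + 1 + 2) / 6 = 24/6 = 4

Step 2 — sample variances and covariances s[i,j] = (1/(n-1)) · Σ_k (x_{k,i} - mean_i) · (x_{k,j} - mean_j), with n-1 = 5:
  s[X_1,X_1] = ((-1.8333)·(-1.8333) + (-2.8333)·(-2.8333) + (3.1667)·(3.1667) + (4.1667)·(4.1667) + (-2.8333)·(-2.8333) + (0.1667)·(0.1667)) / 5 = 46.8333/5 = 9.3667
  s[X_1,X_2] = ((-1.8333)·(3) + (-2.8333)·(1) + (3.1667)·(2) + (4.1667)·(-1) + (-2.8333)·(-3) + (0.1667)·(-2)) / 5 = 2/5 = 0.4
  s[X_2,X_2] = ((3)·(3) + (1)·(1) + (2)·(2) + (-1)·(-1) + (-3)·(-3) + (-2)·(-2)) / 5 = 28/5 = 5.6
  Sample standard deviations s_i = √(s[i,i]):
  s(X_1) = √(9.3667) = 3.0605
  s(X_2) = √(5.6) = 2.3664

Step 3 — r_{ij} = s_{ij} / (s_i · s_j):
  r[X_1,X_1] = 1 (diagonal).
  r[X_1,X_2] = 0.4 / (3.0605 · 2.3664) = 0.4 / 7.2425 = 0.0552
  r[X_2,X_2] = 1 (diagonal).

R is symmetric with unit diagonal. Assembling:

R = [[1, 0.0552],
 [0.0552, 1]]


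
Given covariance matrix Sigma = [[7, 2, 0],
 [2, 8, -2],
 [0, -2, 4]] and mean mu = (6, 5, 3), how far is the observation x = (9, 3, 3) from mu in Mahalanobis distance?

Step 1 — centre the observation: (x - mu) = (3, -2, 0).

Step 2 — invert Sigma (cofactor / det for 3×3, or solve directly):
  Sigma^{-1} = [[0.1556, -0.0444, -0.0222],
 [-0.0444, 0.1556, 0.0778],
 [-0.0222, 0.0778, 0.2889]].

Step 3 — form the quadratic (x - mu)^T · Sigma^{-1} · (x - mu):
  Sigma^{-1} · (x - mu) = (0.5556, -0.4444, -0.2222).
  (x - mu)^T · [Sigma^{-1} · (x - mu)] = (3)·(0.5556) + (-2)·(-0.4444) + (0)·(-0.2222) = 2.5556.

Step 4 — take square root: d = √(2.5556) ≈ 1.5986.

d(x, mu) = √(2.5556) ≈ 1.5986


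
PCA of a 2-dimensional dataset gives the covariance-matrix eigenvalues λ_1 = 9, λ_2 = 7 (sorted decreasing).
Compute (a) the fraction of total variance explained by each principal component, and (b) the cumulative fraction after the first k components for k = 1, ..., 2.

Step 1 — total variance = trace(Sigma) = Σ λ_i = 9 + 7 = 16.

Step 2 — fraction explained by component i = λ_i / Σ λ:
  PC1: 9/16 = 0.5625
  PC2: 7/16 = 0.4375

Step 3 — cumulative fraction after k components = (λ_1 + ... + λ_k) / Σ λ:
  k = 1: 9/16 = 0.5625
  k = 2: (9 + 7)/16 = 16/16 = 1

Summary (fraction, with percent):

explained: PC1 0.5625 (56.25%), PC2 0.4375 (43.75%);  cumulative: 0.5625, 1


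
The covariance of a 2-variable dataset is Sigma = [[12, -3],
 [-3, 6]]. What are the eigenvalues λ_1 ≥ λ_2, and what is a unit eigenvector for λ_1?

Step 1 — characteristic polynomial of 2×2 Sigma:
  det(Sigma - λI) = λ² - trace · λ + det = 0.
  trace = 12 + 6 = 18, det = 12·6 - (-3)² = 63.
Step 2 — discriminant:
  Δ = trace² - 4·det = 324 - 252 = 72.
Step 3 — eigenvalues:
  λ = (trace ± √Δ)/2 = (18 ± 8.4853)/2,
  λ_1 = 13.2426,  λ_2 = 4.7574.

Step 4 — unit eigenvector for λ_1: solve (Sigma - λ_1 I)v = 0. First row:
  (12 - 13.2426)·v_x + (-3)·v_y = 0, i.e. (-1.2426)·v_x + (-3)·v_y = 0,
  so v ∝ (b, λ_1 - a) = (-3, 1.2426); multiply by -1 so the first entry is positive: u = (3, -1.2426).
  ||u|| = √((3)² + (-1.2426)²) = √(10.5442) ≈ 3.2472,
  v_1 = u/||u|| ≈ (0.9239, -0.3827) (||v_1|| = 1).

λ_1 = 13.2426,  λ_2 = 4.7574;  v_1 ≈ (0.9239, -0.3827)


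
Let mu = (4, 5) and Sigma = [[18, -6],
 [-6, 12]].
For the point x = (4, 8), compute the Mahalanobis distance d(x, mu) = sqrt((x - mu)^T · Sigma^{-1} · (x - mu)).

Step 1 — centre the observation: (x - mu) = (0, 3).

Step 2 — invert Sigma. det(Sigma) = 18·12 - (-6)² = 180.
  Sigma^{-1} = (1/det) · [[d, -b], [-b, a]] = [[0.0667, 0.0333],
 [0.0333, 0.1]].

Step 3 — form the quadratic (x - mu)^T · Sigma^{-1} · (x - mu):
  Sigma^{-1} · (x - mu) = (0.1, 0.3).
  (x - mu)^T · [Sigma^{-1} · (x - mu)] = (0)·(0.1) + (3)·(0.3) = 0.9.

Step 4 — take square root: d = √(0.9) ≈ 0.9487.

d(x, mu) = √(0.9) ≈ 0.9487


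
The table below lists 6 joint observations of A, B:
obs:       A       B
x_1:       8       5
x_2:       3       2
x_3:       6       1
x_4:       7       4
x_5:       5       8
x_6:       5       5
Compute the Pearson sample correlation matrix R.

Step 1 — column means:
  mean(A) = (8 + 3 + 6 + 7 + 5 + 5) / 6 = 34/6 = 5.6667
  mean(B) = (5 + 2 + 1 + 4 + 8 + 5) / 6 = 25/6 = 4.1667

Step 2 — sample variances and covariances s[i,j] = (1/(n-1)) · Σ_k (x_{k,i} - mean_i) · (x_{k,j} - mean_j), with n-1 = 5:
  s[A,A] = ((2.3333)·(2.3333) + (-2.6667)·(-2.6667) + (0.3333)·(0.3333) + (1.3333)·(1.3333) + (-0.6667)·(-0.6667) + (-0.6667)·(-0.6667)) / 5 = 15.3333/5 = 3.0667
  s[A,B] = ((2.3333)·(0.8333) + (-2.6667)·(-2.1667) + (0.3333)·(-3.1667) + (1.3333)·(-0.1667) + (-0.6667)·(3.8333) + (-0.6667)·(0.8333)) / 5 = 3.3333/5 = 0.6667
  s[B,B] = ((0.8333)·(0.8333) + (-2.1667)·(-2.1667) + (-3.1667)·(-3.1667) + (-0.1667)·(-0.1667) + (3.8333)·(3.8333) + (0.8333)·(0.8333)) / 5 = 30.8333/5 = 6.1667
  Sample standard deviations s_i = √(s[i,i]):
  s(A) = √(3.0667) = 1.7512
  s(B) = √(6.1667) = 2.4833

Step 3 — r_{ij} = s_{ij} / (s_i · s_j):
  r[A,A] = 1 (diagonal).
  r[A,B] = 0.6667 / (1.7512 · 2.4833) = 0.6667 / 4.3487 = 0.1533
  r[B,B] = 1 (diagonal).

R is symmetric with unit diagonal. Assembling:

R = [[1, 0.1533],
 [0.1533, 1]]


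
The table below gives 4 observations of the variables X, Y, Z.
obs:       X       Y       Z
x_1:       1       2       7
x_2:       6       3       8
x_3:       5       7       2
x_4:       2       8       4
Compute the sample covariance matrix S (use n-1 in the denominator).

Step 1 — column means:
  mean(X) = (1 + 6 + 5 + 2) / 4 = 14/4 = 3.5
  mean(Y) = (2 + 3 + 7 + 8) / 4 = 20/4 = 5
  mean(Z) = (7 + 8 + 2 + 4) / 4 = 21/4 = 5.25

Step 2 — sample covariance S[i,j] = (1/(n-1)) · Σ_k (x_{k,i} - mean_i) · (x_{k,j} - mean_j), with n-1 = 3.
  S[X,X] = ((-2.5)·(-2.5) + (2.5)·(2.5) + (1.5)·(1.5) + (-1.5)·(-1.5)) / 3 = 17/3 = 5.6667
  S[X,Y] = ((-2.5)·(-3) + (2.5)·(-2) + (1.5)·(2) + (-1.5)·(3)) / 3 = 1/3 = 0.3333
  S[X,Z] = ((-2.5)·(1.75) + (2.5)·(2.75) + (1.5)·(-3.25) + (-1.5)·(-1.25)) / 3 = -0.5/3 = -0.1667
  S[Y,Y] = ((-3)·(-3) + (-2)·(-2) + (2)·(2) + (3)·(3)) / 3 = 26/3 = 8.6667
  S[Y,Z] = ((-3)·(1.75) + (-2)·(2.75) + (2)·(-3.25) + (3)·(-1.25)) / 3 = -21/3 = -7
  S[Z,Z] = ((1.75)·(1.75) + (2.75)·(2.75) + (-3.25)·(-3.25) + (-1.25)·(-1.25)) / 3 = 22.75/3 = 7.5833

S is symmetric (S[j,i] = S[i,j]). Assembling:

S = [[5.6667, 0.3333, -0.1667],
 [0.3333, 8.6667, -7],
 [-0.1667, -7, 7.5833]]


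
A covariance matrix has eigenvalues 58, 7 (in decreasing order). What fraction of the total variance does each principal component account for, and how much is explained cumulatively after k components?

Step 1 — total variance = trace(Sigma) = Σ λ_i = 58 + 7 = 65.

Step 2 — fraction explained by component i = λ_i / Σ λ:
  PC1: 58/65 = 0.8923
  PC2: 7/65 = 0.1077

Step 3 — cumulative fraction after k components = (λ_1 + ... + λ_k) / Σ λ:
  k = 1: 58/65 = 0.8923
  k = 2: (58 + 7)/65 = 65/65 = 1

Summary (fraction, with percent):

explained: PC1 0.8923 (89.23%), PC2 0.1077 (10.77%);  cumulative: 0.8923, 1


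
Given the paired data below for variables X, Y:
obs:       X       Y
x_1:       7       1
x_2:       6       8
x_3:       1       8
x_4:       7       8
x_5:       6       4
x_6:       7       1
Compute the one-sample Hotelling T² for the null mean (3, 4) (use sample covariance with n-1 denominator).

Step 1 — sample mean vector:
  mean(X) = (7 + 6 + 1 + 7 + 6 + 7) / 6 = 34/6 = 5.6667
  mean(Y) = (1 + 8 + 8 + 8 + 4 + 1) / 6 = 30/6 = 5
  x̄ = (5.6667, 5),  deviation x̄ - mu_0 = (5.6667, 5) - (3, 4) = (2.6667, 1).

Step 2 — sample covariance matrix, S[i,j] = (1/(n-1)) · Σ_k (x_{k,i} - mean_i) · (x_{k,j} - mean_j), divisor n-1 = 5:
  S[X,X] = ((1.3333)·(1.3333) + (0.3333)·(0.3333) + (-4.6667)·(-4.6667) + (1.3333)·(1.3333) + (0.3333)·(0.3333) + (1.3333)·(1.3333)) / 5 = 27.3333/5 = 5.4667
  S[X,Y] = ((1.3333)·(-4) + (0.3333)·(3) + (-4.6667)·(3) + (1.3333)·(3) + (0.3333)·(-1) + (1.3333)·(-4)) / 5 = -20/5 = -4
  S[Y,Y] = ((-4)·(-4) + (3)·(3) + (3)·(3) + (3)·(3) + (-1)·(-1) + (-4)·(-4)) / 5 = 60/5 = 12
  S = [[5.4667, -4],
 [-4, 12]].

Step 3 — invert S. det(S) = 5.4667·12 - (-4)² = 49.6.
  S^{-1} = (1/det) · [[d, -b], [-b, a]] = [[0.2419, 0.0806],
 [0.0806, 0.1102]].

Step 4 — quadratic form (x̄ - mu_0)^T · S^{-1} · (x̄ - mu_0):
  S^{-1} · (x̄ - mu_0) = (0.7258, 0.3253),
  (x̄ - mu_0)^T · [...] = (2.6667)·(0.7258) + (1)·(0.3253) = 2.2608.

Step 5 — scale by n: T² = 6 · 2.2608 = 13.5645.

T² ≈ 13.5645


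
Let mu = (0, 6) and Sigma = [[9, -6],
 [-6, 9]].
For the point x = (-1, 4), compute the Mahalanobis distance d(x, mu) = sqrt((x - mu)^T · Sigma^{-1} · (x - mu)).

Step 1 — centre the observation: (x - mu) = (-1, -2).

Step 2 — invert Sigma. det(Sigma) = 9·9 - (-6)² = 45.
  Sigma^{-1} = (1/det) · [[d, -b], [-b, a]] = [[0.2, 0.1333],
 [0.1333, 0.2]].

Step 3 — form the quadratic (x - mu)^T · Sigma^{-1} · (x - mu):
  Sigma^{-1} · (x - mu) = (-0.4667, -0.5333).
  (x - mu)^T · [Sigma^{-1} · (x - mu)] = (-1)·(-0.4667) + (-2)·(-0.5333) = 1.5333.

Step 4 — take square root: d = √(1.5333) ≈ 1.2383.

d(x, mu) = √(1.5333) ≈ 1.2383


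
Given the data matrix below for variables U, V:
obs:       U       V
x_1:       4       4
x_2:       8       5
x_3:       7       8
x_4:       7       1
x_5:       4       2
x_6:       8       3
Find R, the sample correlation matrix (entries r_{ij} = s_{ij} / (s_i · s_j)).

Step 1 — column means:
  mean(U) = (4 + 8 + 7 + 7 + 4 + 8) / 6 = 38/6 = 6.3333
  mean(V) = (4 + 5 + 8 + 1 + 2 + 3) / 6 = 23/6 = 3.8333

Step 2 — sample variances and covariances s[i,j] = (1/(n-1)) · Σ_k (x_{k,i} - mean_i) · (x_{k,j} - mean_j), with n-1 = 5:
  s[U,U] = ((-2.3333)·(-2.3333) + (1.6667)·(1.6667) + (0.6667)·(0.6667) + (0.6667)·(0.6667) + (-2.3333)·(-2.3333) + (1.6667)·(1.6667)) / 5 = 17.3333/5 = 3.4667
  s[U,V] = ((-2.3333)·(0.1667) + (1.6667)·(1.1667) + (0.6667)·(4.1667) + (0.6667)·(-2.8333) + (-2.3333)·(-1.8333) + (1.6667)·(-0.8333)) / 5 = 5.3333/5 = 1.0667
  s[V,V] = ((0.1667)·(0.1667) + (1.1667)·(1.1667) + (4.1667)·(4.1667) + (-2.8333)·(-2.8333) + (-1.8333)·(-1.8333) + (-0.8333)·(-0.8333)) / 5 = 30.8333/5 = 6.1667
  Sample standard deviations s_i = √(s[i,i]):
  s(U) = √(3.4667) = 1.8619
  s(V) = √(6.1667) = 2.4833

Step 3 — r_{ij} = s_{ij} / (s_i · s_j):
  r[U,U] = 1 (diagonal).
  r[U,V] = 1.0667 / (1.8619 · 2.4833) = 1.0667 / 4.6236 = 0.2307
  r[V,V] = 1 (diagonal).

R is symmetric with unit diagonal. Assembling:

R = [[1, 0.2307],
 [0.2307, 1]]


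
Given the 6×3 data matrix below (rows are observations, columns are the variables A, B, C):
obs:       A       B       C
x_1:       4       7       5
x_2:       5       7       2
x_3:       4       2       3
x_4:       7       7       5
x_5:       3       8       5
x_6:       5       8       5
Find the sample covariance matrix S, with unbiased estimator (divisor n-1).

Step 1 — column means:
  mean(A) = (4 + 5 + 4 + 7 + 3 + 5) / 6 = 28/6 = 4.6667
  mean(B) = (7 + 7 + 2 + 7 + 8 + 8) / 6 = 39/6 = 6.5
  mean(C) = (5 + 2 + 3 + 5 + 5 + 5) / 6 = 25/6 = 4.1667

Step 2 — sample covariance S[i,j] = (1/(n-1)) · Σ_k (x_{k,i} - mean_i) · (x_{k,j} - mean_j), with n-1 = 5.
  S[A,A] = ((-0.6667)·(-0.6667) + (0.3333)·(0.3333) + (-0.6667)·(-0.6667) + (2.3333)·(2.3333) + (-1.6667)·(-1.6667) + (0.3333)·(0.3333)) / 5 = 9.3333/5 = 1.8667
  S[A,B] = ((-0.6667)·(0.5) + (0.3333)·(0.5) + (-0.6667)·(-4.5) + (2.3333)·(0.5) + (-1.6667)·(1.5) + (0.3333)·(1.5)) / 5 = 2/5 = 0.4
  S[A,C] = ((-0.6667)·(0.8333) + (0.3333)·(-2.1667) + (-0.6667)·(-1.1667) + (2.3333)·(0.8333) + (-1.6667)·(0.8333) + (0.3333)·(0.8333)) / 5 = 0.3333/5 = 0.0667
  S[B,B] = ((0.5)·(0.5) + (0.5)·(0.5) + (-4.5)·(-4.5) + (0.5)·(0.5) + (1.5)·(1.5) + (1.5)·(1.5)) / 5 = 25.5/5 = 5.1
  S[B,C] = ((0.5)·(0.8333) + (0.5)·(-2.1667) + (-4.5)·(-1.1667) + (0.5)·(0.8333) + (1.5)·(0.8333) + (1.5)·(0.8333)) / 5 = 7.5/5 = 1.5
  S[C,C] = ((0.8333)·(0.8333) + (-2.1667)·(-2.1667) + (-1.1667)·(-1.1667) + (0.8333)·(0.8333) + (0.8333)·(0.8333) + (0.8333)·(0.8333)) / 5 = 8.8333/5 = 1.7667

S is symmetric (S[j,i] = S[i,j]). Assembling:

S = [[1.8667, 0.4, 0.0667],
 [0.4, 5.1, 1.5],
 [0.0667, 1.5, 1.7667]]


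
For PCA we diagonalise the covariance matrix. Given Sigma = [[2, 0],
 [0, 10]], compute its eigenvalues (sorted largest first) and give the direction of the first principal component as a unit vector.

Step 1 — characteristic polynomial of 2×2 Sigma:
  det(Sigma - λI) = λ² - trace · λ + det = 0.
  trace = 2 + 10 = 12, det = 2·10 - (0)² = 20.
Step 2 — discriminant:
  Δ = trace² - 4·det = 144 - 80 = 64.
Step 3 — eigenvalues:
  λ = (trace ± √Δ)/2 = (12 ± 8)/2,
  λ_1 = 10,  λ_2 = 2.

Step 4 — unit eigenvector for λ_1: Sigma is diagonal, so its eigenvectors are the coordinate axes. λ_1 = 10 is the diagonal entry on the second coordinate axis, hence
  v_1 = (0, 1) (||v_1|| = 1).

λ_1 = 10,  λ_2 = 2;  v_1 ≈ (0, 1)


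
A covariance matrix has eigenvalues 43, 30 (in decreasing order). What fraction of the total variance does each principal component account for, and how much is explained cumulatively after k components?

Step 1 — total variance = trace(Sigma) = Σ λ_i = 43 + 30 = 73.

Step 2 — fraction explained by component i = λ_i / Σ λ:
  PC1: 43/73 = 0.589
  PC2: 30/73 = 0.411

Step 3 — cumulative fraction after k components = (λ_1 + ... + λ_k) / Σ λ:
  k = 1: 43/73 = 0.589
  k = 2: (43 + 30)/73 = 73/73 = 1

Summary (fraction, with percent):

explained: PC1 0.589 (58.9%), PC2 0.411 (41.1%);  cumulative: 0.589, 1


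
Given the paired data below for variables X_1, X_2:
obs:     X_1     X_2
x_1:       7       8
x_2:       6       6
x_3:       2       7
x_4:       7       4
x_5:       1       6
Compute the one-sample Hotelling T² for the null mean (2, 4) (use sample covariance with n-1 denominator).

Step 1 — sample mean vector:
  mean(X_1) = (7 + 6 + 2 + 7 + 1) / 5 = 23/5 = 4.6
  mean(X_2) = (8 + 6 + 7 + 4 + 6) / 5 = 31/5 = 6.2
  x̄ = (4.6, 6.2),  deviation x̄ - mu_0 = (4.6, 6.2) - (2, 4) = (2.6, 2.2).

Step 2 — sample covariance matrix, S[i,j] = (1/(n-1)) · Σ_k (x_{k,i} - mean_i) · (x_{k,j} - mean_j), divisor n-1 = 4:
  S[X_1,X_1] = ((2.4)·(2.4) + (1.4)·(1.4) + (-2.6)·(-2.6) + (2.4)·(2.4) + (-3.6)·(-3.6)) / 4 = 33.2/4 = 8.3
  S[X_1,X_2] = ((2.4)·(1.8) + (1.4)·(-0.2) + (-2.6)·(0.8) + (2.4)·(-2.2) + (-3.6)·(-0.2)) / 4 = -2.6/4 = -0.65
  S[X_2,X_2] = ((1.8)·(1.8) + (-0.2)·(-0.2) + (0.8)·(0.8) + (-2.2)·(-2.2) + (-0.2)·(-0.2)) / 4 = 8.8/4 = 2.2
  S = [[8.3, -0.65],
 [-0.65, 2.2]].

Step 3 — invert S. det(S) = 8.3·2.2 - (-0.65)² = 17.8375.
  S^{-1} = (1/det) · [[d, -b], [-b, a]] = [[0.1233, 0.0364],
 [0.0364, 0.4653]].

Step 4 — quadratic form (x̄ - mu_0)^T · S^{-1} · (x̄ - mu_0):
  S^{-1} · (x̄ - mu_0) = (0.4008, 1.1184),
  (x̄ - mu_0)^T · [...] = (2.6)·(0.4008) + (2.2)·(1.1184) = 3.5027.

Step 5 — scale by n: T² = 5 · 3.5027 = 17.5137.

T² ≈ 17.5137


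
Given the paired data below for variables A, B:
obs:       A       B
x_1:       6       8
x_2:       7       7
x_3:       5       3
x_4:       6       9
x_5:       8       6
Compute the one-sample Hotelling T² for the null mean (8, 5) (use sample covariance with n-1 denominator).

Step 1 — sample mean vector:
  mean(A) = (6 + 7 + 5 + 6 + 8) / 5 = 32/5 = 6.4
  mean(B) = (8 + 7 + 3 + 9 + 6) / 5 = 33/5 = 6.6
  x̄ = (6.4, 6.6),  deviation x̄ - mu_0 = (6.4, 6.6) - (8, 5) = (-1.6, 1.6).

Step 2 — sample covariance matrix, S[i,j] = (1/(n-1)) · Σ_k (x_{k,i} - mean_i) · (x_{k,j} - mean_j), divisor n-1 = 4:
  S[A,A] = ((-0.4)·(-0.4) + (0.6)·(0.6) + (-1.4)·(-1.4) + (-0.4)·(-0.4) + (1.6)·(1.6)) / 4 = 5.2/4 = 1.3
  S[A,B] = ((-0.4)·(1.4) + (0.6)·(0.4) + (-1.4)·(-3.6) + (-0.4)·(2.4) + (1.6)·(-0.6)) / 4 = 2.8/4 = 0.7
  S[B,B] = ((1.4)·(1.4) + (0.4)·(0.4) + (-3.6)·(-3.6) + (2.4)·(2.4) + (-0.6)·(-0.6)) / 4 = 21.2/4 = 5.3
  S = [[1.3, 0.7],
 [0.7, 5.3]].

Step 3 — invert S. det(S) = 1.3·5.3 - (0.7)² = 6.4.
  S^{-1} = (1/det) · [[d, -b], [-b, a]] = [[0.8281, -0.1094],
 [-0.1094, 0.2031]].

Step 4 — quadratic form (x̄ - mu_0)^T · S^{-1} · (x̄ - mu_0):
  S^{-1} · (x̄ - mu_0) = (-1.5, 0.5),
  (x̄ - mu_0)^T · [...] = (-1.6)·(-1.5) + (1.6)·(0.5) = 3.2.

Step 5 — scale by n: T² = 5 · 3.2 = 16.

T² ≈ 16


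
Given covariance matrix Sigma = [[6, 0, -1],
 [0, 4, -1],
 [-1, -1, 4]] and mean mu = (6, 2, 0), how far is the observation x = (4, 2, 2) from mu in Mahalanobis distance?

Step 1 — centre the observation: (x - mu) = (-2, 0, 2).

Step 2 — invert Sigma (cofactor / det for 3×3, or solve directly):
  Sigma^{-1} = [[0.1744, 0.0116, 0.0465],
 [0.0116, 0.2674, 0.0698],
 [0.0465, 0.0698, 0.2791]].

Step 3 — form the quadratic (x - mu)^T · Sigma^{-1} · (x - mu):
  Sigma^{-1} · (x - mu) = (-0.2558, 0.1163, 0.4651).
  (x - mu)^T · [Sigma^{-1} · (x - mu)] = (-2)·(-0.2558) + (0)·(0.1163) + (2)·(0.4651) = 1.4419.

Step 4 — take square root: d = √(1.4419) ≈ 1.2008.

d(x, mu) = √(1.4419) ≈ 1.2008


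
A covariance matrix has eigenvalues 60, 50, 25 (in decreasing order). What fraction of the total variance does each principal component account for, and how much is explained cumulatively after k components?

Step 1 — total variance = trace(Sigma) = Σ λ_i = 60 + 50 + 25 = 135.

Step 2 — fraction explained by component i = λ_i / Σ λ:
  PC1: 60/135 = 0.4444
  PC2: 50/135 = 0.3704
  PC3: 25/135 = 0.1852

Step 3 — cumulative fraction after k components = (λ_1 + ... + λ_k) / Σ λ:
  k = 1: 60/135 = 0.4444
  k = 2: (60 + 50)/135 = 110/135 = 0.8148
  k = 3: (60 + 50 + 25)/135 = 135/135 = 1

Summary (fraction, with percent):

explained: PC1 0.4444 (44.44%), PC2 0.3704 (37.04%), PC3 0.1852 (18.52%);  cumulative: 0.4444, 0.8148, 1


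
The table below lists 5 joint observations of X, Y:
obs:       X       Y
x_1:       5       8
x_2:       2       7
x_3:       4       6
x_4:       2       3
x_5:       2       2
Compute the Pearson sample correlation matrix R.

Step 1 — column means:
  mean(X) = (5 + 2 + 4 + 2 + 2) / 5 = 15/5 = 3
  mean(Y) = (8 + 7 + 6 + 3 + 2) / 5 = 26/5 = 5.2

Step 2 — sample variances and covariances s[i,j] = (1/(n-1)) · Σ_k (x_{k,i} - mean_i) · (x_{k,j} - mean_j), with n-1 = 4:
  s[X,X] = ((2)·(2) + (-1)·(-1) + (1)·(1) + (-1)·(-1) + (-1)·(-1)) / 4 = 8/4 = 2
  s[X,Y] = ((2)·(2.8) + (-1)·(1.8) + (1)·(0.8) + (-1)·(-2.2) + (-1)·(-3.2)) / 4 = 10/4 = 2.5
  s[Y,Y] = ((2.8)·(2.8) + (1.8)·(1.8) + (0.8)·(0.8) + (-2.2)·(-2.2) + (-3.2)·(-3.2)) / 4 = 26.8/4 = 6.7
  Sample standard deviations s_i = √(s[i,i]):
  s(X) = √(2) = 1.4142
  s(Y) = √(6.7) = 2.5884

Step 3 — r_{ij} = s_{ij} / (s_i · s_j):
  r[X,X] = 1 (diagonal).
  r[X,Y] = 2.5 / (1.4142 · 2.5884) = 2.5 / 3.6606 = 0.6829
  r[Y,Y] = 1 (diagonal).

R is symmetric with unit diagonal. Assembling:

R = [[1, 0.6829],
 [0.6829, 1]]


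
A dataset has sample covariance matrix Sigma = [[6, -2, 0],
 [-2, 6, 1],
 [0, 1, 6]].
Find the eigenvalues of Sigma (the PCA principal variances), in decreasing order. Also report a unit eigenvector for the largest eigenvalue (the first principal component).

Step 1 — characteristic polynomial p(λ) = det(λI - Sigma) = λ³ - tr·λ² + c_1·λ - det, where tr = trace, c_1 = sum of the principal 2×2 minors, det = det(Sigma):
  tr = 6 + 6 + 6 = 18,
  c_1 = (6·6 - (-2)²) + (6·6 - (0)²) + (6·6 - (1)²) = 32 + 36 + 35 = 103,
  det = 6·(6·6 - (1)²) - (-2)·((-2)·6 - (1)·(0)) + (0)·((-2)·(1) - 6·(0)) = 6·(35) - (-2)·(-12) + (0)·(-2) = 186.
  So p(λ) = λ³ - 18λ² + 103λ - 186.
Step 2 — look for an integer root (rational root theorem: any rational root is an integer divisor of 186). Testing λ = 6:
  p(6) = 216 - 648 + 618 - 186 = 0  ✓
  Dividing out (λ - 6): p(λ) = (λ - 6)(λ² - 12λ + 31).
Step 3 — remaining eigenvalues from the quadratic λ² - 12λ + 31 = 0:
  Δ = 12² - 4·31 = 144 - 124 = 20,  λ = (12 ± √20)/2 = (12 ± 4.4721)/2 ≈ 8.2361 or 3.7639.
  Sorted: λ_1 = 8.2361,  λ_2 = 6,  λ_3 = 3.7639  (check: sum = 18 = tr ✓).

Step 4 — unit eigenvector for λ_1 ≈ 8.2361: v spans the null space of (Sigma - λ_1 I), whose rows are
  r_1 = (-2.2361, -2, 0),  r_2 = (-2, -2.2361, 1),  r_3 = (0, 1, -2.2361).
  v is orthogonal to every row, so take v ∝ r_1 × r_2 = ((-2)·(1) - (0)·(-2.2361), (0)·(-2) - (-2.2361)·(1), (-2.2361)·(-2.2361) - (-2)·(-2)) ≈ (-2, 2.2361, 1).
  Rescale (multiply by -1 so the first nonzero entry is positive): u = (2, -2.2361, -1).
  ||u|| = √((2)² + (-2.2361)² + (-1)²) = √(10) ≈ 3.1623,  v_1 = u/||u|| ≈ (0.6325, -0.7071, -0.3162) (||v_1|| = 1).

λ_1 = 8.2361,  λ_2 = 6,  λ_3 = 3.7639;  v_1 ≈ (0.6325, -0.7071, -0.3162)
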